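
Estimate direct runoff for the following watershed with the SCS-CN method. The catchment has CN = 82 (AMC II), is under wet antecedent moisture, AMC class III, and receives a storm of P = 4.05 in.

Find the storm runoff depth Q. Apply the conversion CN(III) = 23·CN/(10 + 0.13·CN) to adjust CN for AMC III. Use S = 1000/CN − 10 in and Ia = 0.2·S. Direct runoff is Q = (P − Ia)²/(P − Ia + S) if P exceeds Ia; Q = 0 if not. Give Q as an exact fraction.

Q = 588596121/190240820 in ≈ 3.094 in

Adjust CN=82 to AMC III: 23·82/(10 + 0.13·82) → 1886 ÷ (1033/50) = 94300/1033 ≈ 91.288
S = 1000/(94300/1033) − 10 = 900/943 in ≈ 0.954 in
Ia = 0.2·(900/943) = 180/943 in ≈ 0.191 in
Excess rainfall: 4.050 − 0.191 = 3.859 in; P > Ia so Q > 0
Runoff Q = (P−Ia)²/(P−Ia+S) = (3.859)²/(3.859+0.954) = 588596121/190240820 ≈ 3.094 in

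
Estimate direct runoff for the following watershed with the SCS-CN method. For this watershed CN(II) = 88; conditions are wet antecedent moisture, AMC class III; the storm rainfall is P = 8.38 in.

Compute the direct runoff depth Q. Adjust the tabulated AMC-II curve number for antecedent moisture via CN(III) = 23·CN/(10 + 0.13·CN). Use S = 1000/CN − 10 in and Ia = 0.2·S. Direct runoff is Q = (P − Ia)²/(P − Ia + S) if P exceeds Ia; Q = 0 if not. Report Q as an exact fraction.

Wet (AMC III): CN(III) = 23·88/(10 + 0.13·88) = 2024/(536/25) = 6325/67 ≈ 94.403
Max retention: S = 1000/(6325/67) − 10 = 150/253 in (≈ 0.593 in)
Ia = 0.2·(150/253) = 30/253 in ≈ 0.119 in
Excess rainfall: 8.380 − 0.119 = 8.261 in; P > Ia so Q > 0
Q = (104507/12650)²/((104507/12650) + 150/253) = (10921713049/160022500)/(112007/12650) = 10921713049/1416888550 in ≈ 7.708 in

Q = 10921713049/1416888550 in ≈ 7.708 in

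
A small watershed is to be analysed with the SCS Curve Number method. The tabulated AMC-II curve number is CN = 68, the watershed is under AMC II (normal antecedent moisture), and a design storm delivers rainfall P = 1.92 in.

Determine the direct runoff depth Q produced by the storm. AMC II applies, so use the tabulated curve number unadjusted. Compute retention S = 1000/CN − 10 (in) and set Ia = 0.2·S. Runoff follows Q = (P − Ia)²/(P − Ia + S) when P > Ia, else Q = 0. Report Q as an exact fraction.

CN(II) = 68; AMC II needs no correction.
Retention S: 1000/CN − 10 with CN=68.000 → S = 80/17 ≈ 4.706 in
Ia = 0.2S: 0.2·4.706 = 0.941 in (exactly 16/17)
Excess rainfall: 1.920 − 0.941 = 0.979 in; P > Ia so Q > 0
Runoff Q = (P−Ia)²/(P−Ia+S) = (0.979)²/(0.979+4.706) = 10816/64175 ≈ 0.169 in

Q = 10816/64175 in ≈ 0.169 in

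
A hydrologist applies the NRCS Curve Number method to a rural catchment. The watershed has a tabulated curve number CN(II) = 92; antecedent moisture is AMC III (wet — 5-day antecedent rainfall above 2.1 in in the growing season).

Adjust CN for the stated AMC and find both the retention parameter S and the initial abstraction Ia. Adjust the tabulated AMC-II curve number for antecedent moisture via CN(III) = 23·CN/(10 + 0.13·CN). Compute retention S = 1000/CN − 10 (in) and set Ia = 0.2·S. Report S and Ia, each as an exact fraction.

S = 200/529 in ≈ 0.378 in; Ia = 40/529 in ≈ 0.076 in

Wet (AMC III): CN(III) = 23·92/(10 + 0.13·92) = 2116/(549/25) = 52900/549 ≈ 96.357
S = 1000/(52900/549) − 10 = 200/529 in ≈ 0.378 in
Ia = 0.2S: 0.2·0.378 = 0.076 in (exactly 40/529)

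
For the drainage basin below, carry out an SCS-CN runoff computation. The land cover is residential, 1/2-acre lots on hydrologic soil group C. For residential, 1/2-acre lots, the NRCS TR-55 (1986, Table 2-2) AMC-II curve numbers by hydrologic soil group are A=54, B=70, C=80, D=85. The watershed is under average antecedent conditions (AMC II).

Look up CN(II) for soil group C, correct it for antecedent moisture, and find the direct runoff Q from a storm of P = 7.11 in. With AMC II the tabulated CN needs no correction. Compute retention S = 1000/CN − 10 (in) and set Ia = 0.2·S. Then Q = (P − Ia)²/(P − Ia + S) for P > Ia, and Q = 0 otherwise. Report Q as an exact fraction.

Q = 436921/91100 in ≈ 4.796 in

NRCS table: residential, 1/2-acre lots, soil group C → CN(II) = 80
AMC II — tabulated CN = 80 applies directly.
Max retention: S = 1000/80 − 10 = 5/2 in (≈ 2.500 in)
Ia = 0.2S: 0.2·2.500 = 0.500 in (exactly 1/2)
Since P=7.110 > Ia=0.500: effective rainfall P−Ia = 661/100 in
Q: (661/100)² ÷ (911/100) = 436921/91100 in (≈ 4.796 in)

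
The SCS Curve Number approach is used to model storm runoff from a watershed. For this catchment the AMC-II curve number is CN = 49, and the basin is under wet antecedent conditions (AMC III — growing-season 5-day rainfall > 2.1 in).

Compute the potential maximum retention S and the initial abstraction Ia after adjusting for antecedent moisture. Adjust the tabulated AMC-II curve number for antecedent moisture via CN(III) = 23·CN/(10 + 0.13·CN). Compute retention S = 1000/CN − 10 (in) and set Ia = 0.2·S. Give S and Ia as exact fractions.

CN(III) from CN(II)=49: (23·49)/(10 + 0.13·49) = 112700/1637 ≈ 68.845
S = 1000/(112700/1637) − 10 = 5100/1127 in ≈ 4.525 in
Ia = 0.2·(5100/1127) = 1020/1127 in ≈ 0.905 in

S = 5100/1127 in ≈ 4.525 in; Ia = 1020/1127 in ≈ 0.905 in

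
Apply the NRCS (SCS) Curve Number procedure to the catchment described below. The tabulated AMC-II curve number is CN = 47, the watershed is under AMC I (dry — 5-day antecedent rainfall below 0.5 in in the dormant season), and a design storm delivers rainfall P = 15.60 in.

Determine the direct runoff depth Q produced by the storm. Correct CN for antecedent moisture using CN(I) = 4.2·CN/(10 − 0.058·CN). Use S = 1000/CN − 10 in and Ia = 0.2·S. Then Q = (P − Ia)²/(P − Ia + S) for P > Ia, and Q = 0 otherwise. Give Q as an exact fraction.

Q = 1274418098/451517955 in ≈ 2.823 in

Adjust CN=47 to AMC I: 4.2·47/(10 − 0.058·47) → (987/5) ÷ (3637/500) = 98700/3637 ≈ 27.138
S = 1000/(98700/3637) − 10 = 26500/987 in ≈ 26.849 in
Ia = 0.2·(26500/987) = 5300/987 in ≈ 5.370 in
P − Ia = 15.600 − 5.370 = 50486/4935 ≈ 10.230 in (> 0, runoff occurs)
Q = (50486/4935)²/((50486/4935) + 26500/987) = (2548836196/24354225)/(182986/4935) = 1274418098/451517955 in ≈ 2.823 in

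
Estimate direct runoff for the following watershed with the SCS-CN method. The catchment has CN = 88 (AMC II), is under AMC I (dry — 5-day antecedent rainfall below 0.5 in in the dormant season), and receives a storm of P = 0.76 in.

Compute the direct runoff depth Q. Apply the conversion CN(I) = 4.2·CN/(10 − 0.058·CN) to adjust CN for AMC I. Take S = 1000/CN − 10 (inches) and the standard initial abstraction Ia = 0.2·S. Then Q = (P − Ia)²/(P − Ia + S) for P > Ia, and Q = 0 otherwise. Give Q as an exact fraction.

Q = 45369/12441275 in ≈ 0.004 in

Adjust CN=88 to AMC I: 4.2·88/(10 − 0.058·88) → (1848/5) ÷ (612/125) = 3850/51 ≈ 75.490
Retention S: 1000/CN − 10 with CN=75.490 → S = 250/77 ≈ 3.247 in
Initial abstraction Ia = S/5 = (250/77)/5 = 50/77 ≈ 0.649 in
Since P=0.760 > Ia=0.649: effective rainfall P−Ia = 213/1925 in
Q = (213/1925)²/((213/1925) + 250/77) = (45369/3705625)/(6463/1925) = 45369/12441275 in ≈ 0.004 in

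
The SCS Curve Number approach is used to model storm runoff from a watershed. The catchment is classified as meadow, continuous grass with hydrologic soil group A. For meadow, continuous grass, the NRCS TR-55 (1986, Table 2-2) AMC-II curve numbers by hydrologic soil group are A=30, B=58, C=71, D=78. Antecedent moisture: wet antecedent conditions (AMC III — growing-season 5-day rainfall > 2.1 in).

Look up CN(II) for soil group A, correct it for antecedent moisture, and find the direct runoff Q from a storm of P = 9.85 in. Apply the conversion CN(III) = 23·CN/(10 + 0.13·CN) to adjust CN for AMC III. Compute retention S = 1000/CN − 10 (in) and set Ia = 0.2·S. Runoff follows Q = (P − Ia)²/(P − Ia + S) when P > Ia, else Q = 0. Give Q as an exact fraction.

Q = 116488849/34214340 in ≈ 3.405 in

NRCS table: meadow, continuous grass, soil group A → CN(II) = 30
Wet (AMC III): CN(III) = 23·30/(10 + 0.13·30) = 690/(139/10) = 6900/139 ≈ 49.640
Max retention: S = 1000/(6900/139) − 10 = 700/69 in (≈ 10.145 in)
Ia = 0.2S: 0.2·10.145 = 2.029 in (exactly 140/69)
Excess rainfall: 9.850 − 2.029 = 7.821 in; P > Ia so Q > 0
Q = (10793/1380)²/((10793/1380) + 700/69) = (116488849/1904400)/(24793/1380) = 116488849/34214340 in ≈ 3.405 in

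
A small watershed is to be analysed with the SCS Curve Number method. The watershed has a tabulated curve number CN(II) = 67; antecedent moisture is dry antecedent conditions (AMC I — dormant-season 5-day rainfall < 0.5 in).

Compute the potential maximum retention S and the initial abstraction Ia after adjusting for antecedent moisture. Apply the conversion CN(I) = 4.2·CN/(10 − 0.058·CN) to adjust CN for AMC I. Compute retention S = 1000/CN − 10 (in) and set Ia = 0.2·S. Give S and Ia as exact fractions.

S = 5500/469 in ≈ 11.727 in; Ia = 1100/469 in ≈ 2.345 in

CN(I) from CN(II)=67: (4.2·67)/(10 − 0.058·67) = 46900/1019 ≈ 46.026
Max retention: S = 1000/(46900/1019) − 10 = 5500/469 in (≈ 11.727 in)
Initial abstraction Ia = S/5 = (5500/469)/5 = 1100/469 ≈ 2.345 in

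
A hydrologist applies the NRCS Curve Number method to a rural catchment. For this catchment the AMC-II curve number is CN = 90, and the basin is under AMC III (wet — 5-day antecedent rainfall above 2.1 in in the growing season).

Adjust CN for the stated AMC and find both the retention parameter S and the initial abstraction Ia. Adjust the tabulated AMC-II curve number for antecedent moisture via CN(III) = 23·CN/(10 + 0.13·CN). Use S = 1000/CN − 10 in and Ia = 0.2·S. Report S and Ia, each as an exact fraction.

Wet (AMC III): CN(III) = 23·90/(10 + 0.13·90) = 2070/(217/10) = 20700/217 ≈ 95.392
S = 1000/(20700/217) − 10 = 100/207 in ≈ 0.483 in
Ia = 0.2·(100/207) = 20/207 in ≈ 0.097 in

S = 100/207 in ≈ 0.483 in; Ia = 20/207 in ≈ 0.097 in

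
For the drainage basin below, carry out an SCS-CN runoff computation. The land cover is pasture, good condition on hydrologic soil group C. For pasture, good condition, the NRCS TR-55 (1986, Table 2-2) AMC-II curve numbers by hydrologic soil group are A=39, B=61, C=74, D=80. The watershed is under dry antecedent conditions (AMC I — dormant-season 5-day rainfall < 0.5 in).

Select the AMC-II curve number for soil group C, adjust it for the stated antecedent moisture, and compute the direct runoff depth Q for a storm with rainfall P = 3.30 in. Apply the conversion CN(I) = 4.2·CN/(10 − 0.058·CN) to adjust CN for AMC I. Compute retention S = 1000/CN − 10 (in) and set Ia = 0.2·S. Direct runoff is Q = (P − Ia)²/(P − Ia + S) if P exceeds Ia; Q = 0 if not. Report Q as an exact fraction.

NRCS table: pasture, good condition, soil group C → CN(II) = 74
Adjust CN=74 to AMC I: 4.2·74/(10 − 0.058·74) → (1554/5) ÷ (1427/250) = 77700/1427 ≈ 54.450
Max retention: S = 1000/(77700/1427) − 10 = 6500/777 in (≈ 8.366 in)
Ia = 0.2·(6500/777) = 1300/777 in ≈ 1.673 in
Excess rainfall: 3.300 − 1.673 = 1.627 in; P > Ia so Q > 0
Q: (12641/7770)² ÷ (77641/7770) = 159794881/603270570 in (≈ 0.265 in)

Q = 159794881/603270570 in ≈ 0.265 in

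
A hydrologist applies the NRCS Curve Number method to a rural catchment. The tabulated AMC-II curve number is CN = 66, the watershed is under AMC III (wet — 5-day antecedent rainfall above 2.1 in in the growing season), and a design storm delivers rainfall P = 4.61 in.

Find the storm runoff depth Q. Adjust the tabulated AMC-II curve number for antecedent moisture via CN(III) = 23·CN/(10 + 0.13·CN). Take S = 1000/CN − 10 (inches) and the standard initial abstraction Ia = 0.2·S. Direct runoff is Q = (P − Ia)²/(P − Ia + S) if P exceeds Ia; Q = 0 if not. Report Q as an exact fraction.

Wet (AMC III): CN(III) = 23·66/(10 + 0.13·66) = 1518/(929/50) = 75900/929 ≈ 81.701
Max retention: S = 1000/(75900/929) − 10 = 1700/759 in (≈ 2.240 in)
Initial abstraction Ia = S/5 = (1700/759)/5 = 340/759 ≈ 0.448 in
Since P=4.610 > Ia=0.448: effective rainfall P−Ia = 315899/75900 in
Runoff Q = (P−Ia)²/(P−Ia+S) = (4.162)²/(4.162+2.240) = 99792178201/36879734100 ≈ 2.706 in

Q = 99792178201/36879734100 in ≈ 2.706 in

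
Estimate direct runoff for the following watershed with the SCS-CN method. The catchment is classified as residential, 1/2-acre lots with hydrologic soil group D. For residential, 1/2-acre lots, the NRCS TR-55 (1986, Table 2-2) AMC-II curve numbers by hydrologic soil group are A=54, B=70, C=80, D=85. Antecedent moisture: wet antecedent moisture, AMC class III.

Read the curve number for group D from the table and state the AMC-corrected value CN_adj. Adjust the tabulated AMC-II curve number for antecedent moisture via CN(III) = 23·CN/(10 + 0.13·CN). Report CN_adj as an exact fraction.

CN_adj = 39100/421 ≈ 92.874

NRCS table: residential, 1/2-acre lots, soil group D → CN(II) = 85
Adjust CN=85 to AMC III: 23·85/(10 + 0.13·85) → 1955 ÷ (421/20) = 39100/421 ≈ 92.874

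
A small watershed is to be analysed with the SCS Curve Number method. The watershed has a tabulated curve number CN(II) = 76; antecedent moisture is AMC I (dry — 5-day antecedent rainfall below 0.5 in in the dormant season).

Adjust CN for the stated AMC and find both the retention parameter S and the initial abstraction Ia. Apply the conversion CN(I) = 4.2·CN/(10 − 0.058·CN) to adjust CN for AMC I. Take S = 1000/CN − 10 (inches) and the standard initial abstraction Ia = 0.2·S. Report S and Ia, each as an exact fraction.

CN(I) from CN(II)=76: (4.2·76)/(10 − 0.058·76) = 13300/233 ≈ 57.082
Retention S: 1000/CN − 10 with CN=57.082 → S = 1000/133 ≈ 7.519 in
Ia = 0.2S: 0.2·7.519 = 1.504 in (exactly 200/133)

S = 1000/133 in ≈ 7.519 in; Ia = 200/133 in ≈ 1.504 in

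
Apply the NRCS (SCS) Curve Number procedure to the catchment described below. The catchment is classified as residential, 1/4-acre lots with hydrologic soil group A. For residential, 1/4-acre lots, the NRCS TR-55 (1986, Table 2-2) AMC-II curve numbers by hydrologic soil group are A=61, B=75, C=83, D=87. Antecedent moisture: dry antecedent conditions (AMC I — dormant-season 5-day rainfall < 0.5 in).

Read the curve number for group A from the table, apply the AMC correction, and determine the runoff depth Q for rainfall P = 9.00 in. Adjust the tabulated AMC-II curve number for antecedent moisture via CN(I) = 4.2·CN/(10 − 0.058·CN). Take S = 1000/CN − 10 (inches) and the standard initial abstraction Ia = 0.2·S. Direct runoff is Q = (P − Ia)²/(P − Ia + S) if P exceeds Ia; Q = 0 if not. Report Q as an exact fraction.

NRCS table: residential, 1/4-acre lots, soil group A → CN(II) = 61
CN(I) from CN(II)=61: (4.2·61)/(10 − 0.058·61) = 42700/1077 ≈ 39.647
Max retention: S = 1000/(42700/1077) − 10 = 6500/427 in (≈ 15.222 in)
Ia = 0.2·(6500/427) = 1300/427 in ≈ 3.044 in
P − Ia = 9.000 − 3.044 = 2543/427 ≈ 5.956 in (> 0, runoff occurs)
Q = (2543/427)²/((2543/427) + 6500/427) = (6466849/182329)/(9043/427) = 6466849/3861361 in ≈ 1.675 in

Q = 6466849/3861361 in ≈ 1.675 in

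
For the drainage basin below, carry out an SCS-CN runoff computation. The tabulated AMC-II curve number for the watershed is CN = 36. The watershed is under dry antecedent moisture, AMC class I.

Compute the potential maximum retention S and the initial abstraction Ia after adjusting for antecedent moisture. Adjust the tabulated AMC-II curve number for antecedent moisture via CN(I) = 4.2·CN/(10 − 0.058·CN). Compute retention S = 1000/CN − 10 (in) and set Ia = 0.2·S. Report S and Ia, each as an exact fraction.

Adjust CN=36 to AMC I: 4.2·36/(10 − 0.058·36) → (756/5) ÷ (989/125) = 18900/989 ≈ 19.110
Retention S: 1000/CN − 10 with CN=19.110 → S = 8000/189 ≈ 42.328 in
Ia = 0.2·(8000/189) = 1600/189 in ≈ 8.466 in

S = 8000/189 in ≈ 42.328 in; Ia = 1600/189 in ≈ 8.466 in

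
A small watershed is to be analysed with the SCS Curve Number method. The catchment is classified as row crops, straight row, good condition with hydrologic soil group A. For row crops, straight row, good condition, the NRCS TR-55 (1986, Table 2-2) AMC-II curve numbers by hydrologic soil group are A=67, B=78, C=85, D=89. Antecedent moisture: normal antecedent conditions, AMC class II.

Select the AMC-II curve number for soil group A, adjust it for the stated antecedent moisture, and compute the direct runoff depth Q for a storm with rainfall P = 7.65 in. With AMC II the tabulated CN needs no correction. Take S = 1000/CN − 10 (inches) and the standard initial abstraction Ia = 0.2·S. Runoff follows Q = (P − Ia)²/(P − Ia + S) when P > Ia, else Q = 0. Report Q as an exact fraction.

Q = 26587587/6937180 in ≈ 3.833 in

NRCS table: row crops, straight row, good condition, soil group A → CN(II) = 67
AMC II — tabulated CN = 67 applies directly.
Retention S: 1000/CN − 10 with CN=67.000 → S = 330/67 ≈ 4.925 in
Ia = 0.2S: 0.2·4.925 = 0.985 in (exactly 66/67)
Since P=7.650 > Ia=0.985: effective rainfall P−Ia = 8931/1340 in
Runoff Q = (P−Ia)²/(P−Ia+S) = (6.665)²/(6.665+4.925) = 26587587/6937180 ≈ 3.833 in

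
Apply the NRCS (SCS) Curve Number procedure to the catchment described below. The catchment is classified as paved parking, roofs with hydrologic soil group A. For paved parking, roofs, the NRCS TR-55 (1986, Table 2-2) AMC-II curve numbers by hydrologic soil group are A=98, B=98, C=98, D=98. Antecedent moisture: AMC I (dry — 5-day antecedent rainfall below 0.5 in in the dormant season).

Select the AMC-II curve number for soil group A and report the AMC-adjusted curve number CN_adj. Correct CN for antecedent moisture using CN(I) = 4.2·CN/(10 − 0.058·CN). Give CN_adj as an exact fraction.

NRCS table: paved parking, roofs, soil group A → CN(II) = 98
CN(I) from CN(II)=98: (4.2·98)/(10 − 0.058·98) = 102900/1079 ≈ 95.366

CN_adj = 102900/1079 ≈ 95.366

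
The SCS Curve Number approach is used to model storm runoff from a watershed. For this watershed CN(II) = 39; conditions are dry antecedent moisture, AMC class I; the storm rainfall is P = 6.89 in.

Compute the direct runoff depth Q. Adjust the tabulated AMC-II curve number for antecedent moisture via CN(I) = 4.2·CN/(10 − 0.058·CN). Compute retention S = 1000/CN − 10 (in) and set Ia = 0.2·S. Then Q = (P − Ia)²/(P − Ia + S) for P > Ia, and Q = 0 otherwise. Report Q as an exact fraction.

Adjust CN=39 to AMC I: 4.2·39/(10 − 0.058·39) → (819/5) ÷ (3869/500) = 81900/3869 ≈ 21.168
Retention S: 1000/CN − 10 with CN=21.168 → S = 30500/819 ≈ 37.241 in
Ia = 0.2S: 0.2·37.241 = 7.448 in (exactly 6100/819)
P = 6.890 ≤ Ia = 7.448 in: entire storm abstracted, Q = 0.

Q = 0 in ≈ 0.000 in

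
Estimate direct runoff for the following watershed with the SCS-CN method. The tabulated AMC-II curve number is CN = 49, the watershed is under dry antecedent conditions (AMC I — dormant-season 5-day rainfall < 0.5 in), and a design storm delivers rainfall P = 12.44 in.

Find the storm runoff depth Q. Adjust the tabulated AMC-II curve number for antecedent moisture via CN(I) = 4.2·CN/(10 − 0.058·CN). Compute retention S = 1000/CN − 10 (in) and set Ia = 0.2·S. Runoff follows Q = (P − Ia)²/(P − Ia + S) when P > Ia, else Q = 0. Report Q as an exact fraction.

Q = 4118173929/2372470975 in ≈ 1.736 in

CN(I) from CN(II)=49: (4.2·49)/(10 − 0.058·49) = 34300/1193 ≈ 28.751
Retention S: 1000/CN − 10 with CN=28.751 → S = 8500/343 ≈ 24.781 in
Initial abstraction Ia = S/5 = (8500/343)/5 = 1700/343 ≈ 4.956 in
Excess rainfall: 12.440 − 4.956 = 7.484 in; P > Ia so Q > 0
Q = (64173/8575)²/((64173/8575) + 8500/343) = (4118173929/73530625)/(276673/8575) = 4118173929/2372470975 in ≈ 1.736 in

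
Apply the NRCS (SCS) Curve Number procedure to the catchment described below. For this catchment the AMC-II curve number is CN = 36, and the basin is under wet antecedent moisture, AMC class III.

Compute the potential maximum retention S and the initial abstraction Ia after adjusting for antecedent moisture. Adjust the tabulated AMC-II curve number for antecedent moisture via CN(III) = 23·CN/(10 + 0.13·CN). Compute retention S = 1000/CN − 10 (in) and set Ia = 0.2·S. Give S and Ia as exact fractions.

Adjust CN=36 to AMC III: 23·36/(10 + 0.13·36) → 828 ÷ (367/25) = 20700/367 ≈ 56.403
Max retention: S = 1000/(20700/367) − 10 = 1600/207 in (≈ 7.729 in)
Ia = 0.2·(1600/207) = 320/207 in ≈ 1.546 in

S = 1600/207 in ≈ 7.729 in; Ia = 320/207 in ≈ 1.546 in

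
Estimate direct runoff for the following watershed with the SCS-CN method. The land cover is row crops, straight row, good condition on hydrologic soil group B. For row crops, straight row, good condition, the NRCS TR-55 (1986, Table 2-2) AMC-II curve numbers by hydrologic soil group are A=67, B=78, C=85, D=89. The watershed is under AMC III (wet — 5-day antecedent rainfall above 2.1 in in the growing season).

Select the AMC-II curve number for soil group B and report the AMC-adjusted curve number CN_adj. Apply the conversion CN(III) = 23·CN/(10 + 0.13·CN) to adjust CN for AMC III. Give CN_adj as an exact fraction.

CN_adj = 89700/1007 ≈ 89.076

NRCS table: row crops, straight row, good condition, soil group B → CN(II) = 78
Adjust CN=78 to AMC III: 23·78/(10 + 0.13·78) → 1794 ÷ (1007/50) = 89700/1007 ≈ 89.076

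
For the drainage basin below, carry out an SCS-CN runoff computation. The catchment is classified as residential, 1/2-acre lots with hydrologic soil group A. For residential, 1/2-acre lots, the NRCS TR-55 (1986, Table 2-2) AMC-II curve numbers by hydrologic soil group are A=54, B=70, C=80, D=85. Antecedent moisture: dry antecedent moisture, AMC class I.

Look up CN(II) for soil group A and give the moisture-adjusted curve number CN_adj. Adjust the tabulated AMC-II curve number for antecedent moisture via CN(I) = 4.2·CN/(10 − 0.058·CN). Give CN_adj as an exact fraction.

CN_adj = 56700/1717 ≈ 33.023

NRCS table: residential, 1/2-acre lots, soil group A → CN(II) = 54
CN(I) from CN(II)=54: (4.2·54)/(10 − 0.058·54) = 56700/1717 ≈ 33.023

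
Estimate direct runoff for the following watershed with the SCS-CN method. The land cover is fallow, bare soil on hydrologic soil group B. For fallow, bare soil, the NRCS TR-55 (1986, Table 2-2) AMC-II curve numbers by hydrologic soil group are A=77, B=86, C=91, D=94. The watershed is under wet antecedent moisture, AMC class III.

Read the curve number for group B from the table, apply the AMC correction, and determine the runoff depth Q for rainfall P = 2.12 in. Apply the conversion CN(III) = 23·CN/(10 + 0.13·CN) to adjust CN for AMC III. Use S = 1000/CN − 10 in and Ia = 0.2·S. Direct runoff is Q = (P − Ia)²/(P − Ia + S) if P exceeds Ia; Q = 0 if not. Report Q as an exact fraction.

NRCS table: fallow, bare soil, soil group B → CN(II) = 86
Wet (AMC III): CN(III) = 23·86/(10 + 0.13·86) = 1978/(1059/50) = 98900/1059 ≈ 93.390
S = 1000/(98900/1059) − 10 = 700/989 in ≈ 0.708 in
Ia = 0.2·(700/989) = 140/989 in ≈ 0.142 in
Since P=2.120 > Ia=0.142: effective rainfall P−Ia = 48917/24725 in
Q = (48917/24725)²/((48917/24725) + 700/989) = (2392872889/611325625)/(66417/24725) = 2392872889/1642160325 in ≈ 1.457 in

Q = 2392872889/1642160325 in ≈ 1.457 in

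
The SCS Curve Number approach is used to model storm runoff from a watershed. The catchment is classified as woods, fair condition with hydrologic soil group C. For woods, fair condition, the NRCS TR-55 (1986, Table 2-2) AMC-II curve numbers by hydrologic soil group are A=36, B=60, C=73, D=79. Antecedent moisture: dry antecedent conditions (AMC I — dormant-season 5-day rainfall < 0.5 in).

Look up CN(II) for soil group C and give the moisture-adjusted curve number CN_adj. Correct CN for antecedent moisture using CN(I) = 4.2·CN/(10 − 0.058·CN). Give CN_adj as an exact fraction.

NRCS table: woods, fair condition, soil group C → CN(II) = 73
CN(I) from CN(II)=73: (4.2·73)/(10 − 0.058·73) = 51100/961 ≈ 53.174

CN_adj = 51100/961 ≈ 53.174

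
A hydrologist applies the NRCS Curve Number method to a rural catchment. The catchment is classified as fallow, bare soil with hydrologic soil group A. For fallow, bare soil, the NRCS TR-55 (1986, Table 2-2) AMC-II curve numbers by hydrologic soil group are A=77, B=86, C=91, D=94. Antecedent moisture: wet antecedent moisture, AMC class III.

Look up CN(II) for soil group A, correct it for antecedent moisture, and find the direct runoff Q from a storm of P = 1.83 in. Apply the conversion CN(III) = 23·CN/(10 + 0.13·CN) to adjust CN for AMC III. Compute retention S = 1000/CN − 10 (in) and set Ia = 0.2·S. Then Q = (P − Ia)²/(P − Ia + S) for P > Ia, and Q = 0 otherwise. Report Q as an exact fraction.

Q = 146192281/170100700 in ≈ 0.859 in

NRCS table: fallow, bare soil, soil group A → CN(II) = 77
Wet (AMC III): CN(III) = 23·77/(10 + 0.13·77) = 1771/(2001/100) = 7700/87 ≈ 88.506
Max retention: S = 1000/(7700/87) − 10 = 100/77 in (≈ 1.299 in)
Ia = 0.2·(100/77) = 20/77 in ≈ 0.260 in
Excess rainfall: 1.830 − 0.260 = 1.570 in; P > Ia so Q > 0
Runoff Q = (P−Ia)²/(P−Ia+S) = (1.570)²/(1.570+1.299) = 146192281/170100700 ≈ 0.859 in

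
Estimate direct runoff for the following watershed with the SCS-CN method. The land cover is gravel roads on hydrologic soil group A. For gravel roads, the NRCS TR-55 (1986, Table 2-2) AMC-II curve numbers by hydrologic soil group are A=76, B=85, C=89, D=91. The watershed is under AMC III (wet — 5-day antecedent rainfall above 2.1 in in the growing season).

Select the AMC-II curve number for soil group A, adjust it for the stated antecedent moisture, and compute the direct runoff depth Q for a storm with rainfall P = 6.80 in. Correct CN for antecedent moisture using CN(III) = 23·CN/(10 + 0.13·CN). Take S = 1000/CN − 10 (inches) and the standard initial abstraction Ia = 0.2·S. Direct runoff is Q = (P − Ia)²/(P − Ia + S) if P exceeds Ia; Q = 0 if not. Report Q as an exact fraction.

Q = 101645282/18854365 in ≈ 5.391 in

NRCS table: gravel roads, soil group A → CN(II) = 76
Wet (AMC III): CN(III) = 23·76/(10 + 0.13·76) = 1748/(497/25) = 43700/497 ≈ 87.928
Max retention: S = 1000/(43700/497) − 10 = 600/437 in (≈ 1.373 in)
Ia = 0.2·(600/437) = 120/437 in ≈ 0.275 in
Excess rainfall: 6.800 − 0.275 = 6.525 in; P > Ia so Q > 0
Q: (14258/2185)² ÷ (17258/2185) = 101645282/18854365 in (≈ 5.391 in)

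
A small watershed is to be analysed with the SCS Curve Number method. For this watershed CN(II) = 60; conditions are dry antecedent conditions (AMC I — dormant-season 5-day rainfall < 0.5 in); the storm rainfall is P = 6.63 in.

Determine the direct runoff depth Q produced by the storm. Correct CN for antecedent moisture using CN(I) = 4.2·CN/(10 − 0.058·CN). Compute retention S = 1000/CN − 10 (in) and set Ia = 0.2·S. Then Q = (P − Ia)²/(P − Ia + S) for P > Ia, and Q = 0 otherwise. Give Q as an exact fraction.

Adjust CN=60 to AMC I: 4.2·60/(10 − 0.058·60) → 252 ÷ (163/25) = 6300/163 ≈ 38.650
Max retention: S = 1000/(6300/163) − 10 = 1000/63 in (≈ 15.873 in)
Ia = 0.2S: 0.2·15.873 = 3.175 in (exactly 200/63)
Excess rainfall: 6.630 − 3.175 = 3.455 in; P > Ia so Q > 0
Q = (21769/6300)²/((21769/6300) + 1000/63) = (473889361/39690000)/(121769/6300) = 473889361/767144700 in ≈ 0.618 in

Q = 473889361/767144700 in ≈ 0.618 in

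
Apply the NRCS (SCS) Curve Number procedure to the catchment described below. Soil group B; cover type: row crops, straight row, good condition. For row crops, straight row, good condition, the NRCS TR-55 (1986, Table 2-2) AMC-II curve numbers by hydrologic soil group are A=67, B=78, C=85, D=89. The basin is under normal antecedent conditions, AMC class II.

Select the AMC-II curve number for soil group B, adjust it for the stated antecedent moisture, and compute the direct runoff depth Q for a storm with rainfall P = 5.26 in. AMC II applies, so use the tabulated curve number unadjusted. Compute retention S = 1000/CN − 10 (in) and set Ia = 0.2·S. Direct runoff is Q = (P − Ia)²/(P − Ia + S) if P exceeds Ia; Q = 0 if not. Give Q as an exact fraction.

Q = 83850649/28581150 in ≈ 2.934 in

NRCS table: row crops, straight row, good condition, soil group B → CN(II) = 78
CN(II) = 78; AMC II needs no correction.
Max retention: S = 1000/78 − 10 = 110/39 in (≈ 2.821 in)
Ia = 0.2S: 0.2·2.821 = 0.564 in (exactly 22/39)
Excess rainfall: 5.260 − 0.564 = 4.696 in; P > Ia so Q > 0
Q = (9157/1950)²/((9157/1950) + 110/39) = (83850649/3802500)/(14657/1950) = 83850649/28581150 in ≈ 2.934 in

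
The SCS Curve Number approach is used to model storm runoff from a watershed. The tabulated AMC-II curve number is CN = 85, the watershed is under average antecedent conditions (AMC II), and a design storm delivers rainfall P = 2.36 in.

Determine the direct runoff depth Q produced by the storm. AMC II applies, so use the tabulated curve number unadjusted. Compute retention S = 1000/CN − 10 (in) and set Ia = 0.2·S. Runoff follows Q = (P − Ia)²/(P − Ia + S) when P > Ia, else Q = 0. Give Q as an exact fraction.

CN(II) = 85; AMC II needs no correction.
Retention S: 1000/CN − 10 with CN=85.000 → S = 30/17 ≈ 1.765 in
Ia = 0.2S: 0.2·1.765 = 0.353 in (exactly 6/17)
Excess rainfall: 2.360 − 0.353 = 2.007 in; P > Ia so Q > 0
Q = (853/425)²/((853/425) + 30/17) = (727609/180625)/(1603/425) = 727609/681275 in ≈ 1.068 in

Q = 727609/681275 in ≈ 1.068 in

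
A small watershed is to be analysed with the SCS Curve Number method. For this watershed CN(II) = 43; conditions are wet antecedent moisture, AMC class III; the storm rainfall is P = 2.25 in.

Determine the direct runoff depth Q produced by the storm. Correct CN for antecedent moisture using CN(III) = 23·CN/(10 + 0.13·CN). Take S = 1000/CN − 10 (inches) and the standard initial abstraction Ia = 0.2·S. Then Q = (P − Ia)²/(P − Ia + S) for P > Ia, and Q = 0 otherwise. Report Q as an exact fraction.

Q = 6281427/35789932 in ≈ 0.176 in

CN(III) from CN(II)=43: (23·43)/(10 + 0.13·43) = 98900/1559 ≈ 63.438
Max retention: S = 1000/(98900/1559) − 10 = 5700/989 in (≈ 5.763 in)
Ia = 0.2·(5700/989) = 1140/989 in ≈ 1.153 in
P − Ia = 2.250 − 1.153 = 4341/3956 ≈ 1.097 in (> 0, runoff occurs)
Q: (4341/3956)² ÷ (27141/3956) = 6281427/35789932 in (≈ 0.176 in)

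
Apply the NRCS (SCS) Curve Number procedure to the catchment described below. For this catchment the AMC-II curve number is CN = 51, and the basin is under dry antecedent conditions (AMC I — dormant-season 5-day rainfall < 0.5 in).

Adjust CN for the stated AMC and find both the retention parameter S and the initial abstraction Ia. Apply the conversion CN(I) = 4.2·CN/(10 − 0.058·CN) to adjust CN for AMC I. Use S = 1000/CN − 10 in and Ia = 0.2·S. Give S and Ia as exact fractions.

Dry (AMC I): CN(I) = 4.2·51/(10 − 0.058·51) = (1071/5)/(3521/500) = 15300/503 ≈ 30.417
Retention S: 1000/CN − 10 with CN=30.417 → S = 3500/153 ≈ 22.876 in
Initial abstraction Ia = S/5 = (3500/153)/5 = 700/153 ≈ 4.575 in

S = 3500/153 in ≈ 22.876 in; Ia = 700/153 in ≈ 4.575 in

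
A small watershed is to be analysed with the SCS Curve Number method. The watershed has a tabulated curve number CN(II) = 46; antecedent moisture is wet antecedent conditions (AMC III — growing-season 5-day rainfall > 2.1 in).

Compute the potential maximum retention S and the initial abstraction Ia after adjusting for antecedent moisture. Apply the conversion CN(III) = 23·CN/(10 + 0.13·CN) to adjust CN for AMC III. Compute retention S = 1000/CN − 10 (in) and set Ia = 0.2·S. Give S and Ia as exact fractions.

CN(III) from CN(II)=46: (23·46)/(10 + 0.13·46) = 52900/799 ≈ 66.208
Retention S: 1000/CN − 10 with CN=66.208 → S = 2700/529 ≈ 5.104 in
Ia = 0.2S: 0.2·5.104 = 1.021 in (exactly 540/529)

S = 2700/529 in ≈ 5.104 in; Ia = 540/529 in ≈ 1.021 in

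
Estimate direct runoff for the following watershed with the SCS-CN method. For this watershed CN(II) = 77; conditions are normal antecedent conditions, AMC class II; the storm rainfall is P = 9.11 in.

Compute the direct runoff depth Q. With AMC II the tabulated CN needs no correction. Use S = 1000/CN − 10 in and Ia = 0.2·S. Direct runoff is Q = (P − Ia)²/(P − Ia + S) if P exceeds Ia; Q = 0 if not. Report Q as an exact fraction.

Q = 4296409209/681811900 in ≈ 6.301 in

AMC II — tabulated CN = 77 applies directly.
S = 1000/77 − 10 = 230/77 in ≈ 2.987 in
Ia = 0.2S: 0.2·2.987 = 0.597 in (exactly 46/77)
Excess rainfall: 9.110 − 0.597 = 8.513 in; P > Ia so Q > 0
Q: (65547/7700)² ÷ (88547/7700) = 4296409209/681811900 in (≈ 6.301 in)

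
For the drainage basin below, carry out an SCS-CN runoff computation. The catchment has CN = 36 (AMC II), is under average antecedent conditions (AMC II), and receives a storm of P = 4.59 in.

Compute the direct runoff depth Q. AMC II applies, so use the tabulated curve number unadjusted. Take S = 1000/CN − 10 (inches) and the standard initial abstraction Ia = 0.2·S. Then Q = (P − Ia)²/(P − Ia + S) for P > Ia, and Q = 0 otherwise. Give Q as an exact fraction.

Q = 866761/15237900 in ≈ 0.057 in

Average conditions: CN = 36 (no AMC adjustment).
Retention S: 1000/CN − 10 with CN=36.000 → S = 160/9 ≈ 17.778 in
Ia = 0.2S: 0.2·17.778 = 3.556 in (exactly 32/9)
Excess rainfall: 4.590 − 3.556 = 1.034 in; P > Ia so Q > 0
Q: (931/900)² ÷ (16931/900) = 866761/15237900 in (≈ 0.057 in)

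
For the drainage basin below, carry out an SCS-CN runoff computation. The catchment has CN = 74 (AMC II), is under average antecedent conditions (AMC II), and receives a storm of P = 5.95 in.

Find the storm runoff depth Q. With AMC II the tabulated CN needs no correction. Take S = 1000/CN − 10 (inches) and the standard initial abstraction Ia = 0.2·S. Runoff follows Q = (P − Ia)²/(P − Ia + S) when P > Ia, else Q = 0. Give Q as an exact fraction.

Q = 15077689/4797420 in ≈ 3.143 in

Average conditions: CN = 74 (no AMC adjustment).
Retention S: 1000/CN − 10 with CN=74.000 → S = 130/37 ≈ 3.514 in
Ia = 0.2S: 0.2·3.514 = 0.703 in (exactly 26/37)
P − Ia = 5.950 − 0.703 = 3883/740 ≈ 5.247 in (> 0, runoff occurs)
Q = (3883/740)²/((3883/740) + 130/37) = (15077689/547600)/(6483/740) = 15077689/4797420 in ≈ 3.143 in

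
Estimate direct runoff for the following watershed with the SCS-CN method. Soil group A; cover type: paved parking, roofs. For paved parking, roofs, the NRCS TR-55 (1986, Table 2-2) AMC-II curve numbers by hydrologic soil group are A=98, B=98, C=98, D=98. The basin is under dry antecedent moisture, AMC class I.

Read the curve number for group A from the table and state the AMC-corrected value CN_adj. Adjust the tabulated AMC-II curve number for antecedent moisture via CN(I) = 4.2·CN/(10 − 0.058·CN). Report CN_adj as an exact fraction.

NRCS table: paved parking, roofs, soil group A → CN(II) = 98
Dry (AMC I): CN(I) = 4.2·98/(10 − 0.058·98) = (2058/5)/(1079/250) = 102900/1079 ≈ 95.366

CN_adj = 102900/1079 ≈ 95.366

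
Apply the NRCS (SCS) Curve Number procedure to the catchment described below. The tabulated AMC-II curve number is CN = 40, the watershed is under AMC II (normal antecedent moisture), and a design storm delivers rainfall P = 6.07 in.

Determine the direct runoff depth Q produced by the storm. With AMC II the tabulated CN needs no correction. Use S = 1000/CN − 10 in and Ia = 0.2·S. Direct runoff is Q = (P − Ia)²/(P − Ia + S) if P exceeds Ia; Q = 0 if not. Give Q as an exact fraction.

CN(II) = 40; AMC II needs no correction.
Max retention: S = 1000/40 − 10 = 15 in (≈ 15.000 in)
Initial abstraction Ia = S/5 = 15/5 = 3 ≈ 3.000 in
P − Ia = 6.070 − 3.000 = 307/100 ≈ 3.070 in (> 0, runoff occurs)
Q: (307/100)² ÷ (1807/100) = 94249/180700 in (≈ 0.522 in)

Q = 94249/180700 in ≈ 0.522 in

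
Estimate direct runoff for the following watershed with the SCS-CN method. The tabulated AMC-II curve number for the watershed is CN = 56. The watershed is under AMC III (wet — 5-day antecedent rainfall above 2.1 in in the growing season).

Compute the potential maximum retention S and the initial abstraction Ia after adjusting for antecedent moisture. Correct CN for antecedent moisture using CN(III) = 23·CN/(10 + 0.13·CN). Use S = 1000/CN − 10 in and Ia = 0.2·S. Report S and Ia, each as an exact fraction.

Wet (AMC III): CN(III) = 23·56/(10 + 0.13·56) = 1288/(432/25) = 4025/54 ≈ 74.537
Max retention: S = 1000/(4025/54) − 10 = 550/161 in (≈ 3.416 in)
Initial abstraction Ia = S/5 = (550/161)/5 = 110/161 ≈ 0.683 in

S = 550/161 in ≈ 3.416 in; Ia = 110/161 in ≈ 0.683 in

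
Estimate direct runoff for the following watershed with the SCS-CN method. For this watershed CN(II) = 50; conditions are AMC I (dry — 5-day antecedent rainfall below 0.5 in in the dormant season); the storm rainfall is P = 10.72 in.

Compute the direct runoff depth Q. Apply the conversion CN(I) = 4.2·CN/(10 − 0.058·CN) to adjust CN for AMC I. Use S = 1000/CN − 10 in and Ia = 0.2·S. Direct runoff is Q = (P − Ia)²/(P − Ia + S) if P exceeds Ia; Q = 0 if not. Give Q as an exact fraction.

Adjust CN=50 to AMC I: 4.2·50/(10 − 0.058·50) → 210 ÷ (71/10) = 2100/71 ≈ 29.577
S = 1000/(2100/71) − 10 = 500/21 in ≈ 23.810 in
Initial abstraction Ia = S/5 = (500/21)/5 = 100/21 ≈ 4.762 in
Excess rainfall: 10.720 − 4.762 = 5.958 in; P > Ia so Q > 0
Runoff Q = (P−Ia)²/(P−Ia+S) = (5.958)²/(5.958+23.810) = 2446096/2051175 ≈ 1.193 in

Q = 2446096/2051175 in ≈ 1.193 in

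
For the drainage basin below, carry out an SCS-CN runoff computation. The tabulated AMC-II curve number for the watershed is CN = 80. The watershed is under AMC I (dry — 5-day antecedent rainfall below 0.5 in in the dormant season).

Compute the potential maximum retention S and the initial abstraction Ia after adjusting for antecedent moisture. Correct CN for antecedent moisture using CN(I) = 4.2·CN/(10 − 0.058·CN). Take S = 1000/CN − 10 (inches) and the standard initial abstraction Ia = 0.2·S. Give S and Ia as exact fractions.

CN(I) from CN(II)=80: (4.2·80)/(10 − 0.058·80) = 4200/67 ≈ 62.687
S = 1000/(4200/67) − 10 = 125/21 in ≈ 5.952 in
Ia = 0.2S: 0.2·5.952 = 1.190 in (exactly 25/21)

S = 125/21 in ≈ 5.952 in; Ia = 25/21 in ≈ 1.190 in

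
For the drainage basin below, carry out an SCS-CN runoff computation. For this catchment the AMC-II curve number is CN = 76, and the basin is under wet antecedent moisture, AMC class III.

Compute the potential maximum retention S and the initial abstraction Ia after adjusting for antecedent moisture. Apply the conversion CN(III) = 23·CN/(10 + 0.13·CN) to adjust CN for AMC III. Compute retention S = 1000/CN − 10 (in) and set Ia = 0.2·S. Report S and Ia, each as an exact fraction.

Adjust CN=76 to AMC III: 23·76/(10 + 0.13·76) → 1748 ÷ (497/25) = 43700/497 ≈ 87.928
Retention S: 1000/CN − 10 with CN=87.928 → S = 600/437 ≈ 1.373 in
Ia = 0.2S: 0.2·1.373 = 0.275 in (exactly 120/437)

S = 600/437 in ≈ 1.373 in; Ia = 120/437 in ≈ 0.275 in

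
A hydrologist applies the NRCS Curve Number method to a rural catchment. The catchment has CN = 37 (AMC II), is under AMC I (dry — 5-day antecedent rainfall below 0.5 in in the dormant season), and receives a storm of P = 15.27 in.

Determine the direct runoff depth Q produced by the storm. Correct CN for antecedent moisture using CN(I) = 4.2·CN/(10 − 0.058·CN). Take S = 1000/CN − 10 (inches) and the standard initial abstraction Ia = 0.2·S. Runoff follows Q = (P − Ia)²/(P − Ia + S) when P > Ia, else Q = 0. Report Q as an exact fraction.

Dry (AMC I): CN(I) = 4.2·37/(10 − 0.058·37) = (777/5)/(3927/500) = 3700/187 ≈ 19.786
Retention S: 1000/CN − 10 with CN=19.786 → S = 1500/37 ≈ 40.541 in
Initial abstraction Ia = S/5 = (1500/37)/5 = 300/37 ≈ 8.108 in
Since P=15.270 > Ia=8.108: effective rainfall P−Ia = 26499/3700 in
Q: (26499/3700)² ÷ (176499/3700) = 78021889/72560700 in (≈ 1.075 in)

Q = 78021889/72560700 in ≈ 1.075 in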